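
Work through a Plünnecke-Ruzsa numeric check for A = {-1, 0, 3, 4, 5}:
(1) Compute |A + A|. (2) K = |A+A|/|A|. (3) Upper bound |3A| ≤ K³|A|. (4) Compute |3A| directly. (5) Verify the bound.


|A| = 5.
Step 1: Compute A + A by enumerating all 25 pairs.
A + A = {-2, -1, 0, 2, 3, 4, 5, 6, 7, 8, 9, 10}, so |A + A| = 12.
Step 2: Doubling constant K = |A + A|/|A| = 12/5 = 12/5 ≈ 2.4000.
Step 3: Plünnecke-Ruzsa gives |3A| ≤ K³·|A| = (2.4000)³ · 5 ≈ 69.1200.
Step 4: Compute 3A = A + A + A directly by enumerating all triples (a,b,c) ∈ A³; |3A| = 19.
Step 5: Check 19 ≤ 69.1200? Yes ✓.

K = 12/5, Plünnecke-Ruzsa bound K³|A| ≈ 69.1200, |3A| = 19, inequality holds.


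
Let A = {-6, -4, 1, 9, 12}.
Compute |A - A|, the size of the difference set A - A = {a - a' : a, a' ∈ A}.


A - A = {a - a' : a, a' ∈ A}; |A| = 5.
Bounds: 2|A|-1 ≤ |A - A| ≤ |A|² - |A| + 1, i.e. 9 ≤ |A - A| ≤ 21.
Note: 0 ∈ A - A always (from a - a). The set is symmetric: if d ∈ A - A then -d ∈ A - A.
Enumerate nonzero differences d = a - a' with a > a' (then include -d):
Positive differences: {2, 3, 5, 7, 8, 11, 13, 15, 16, 18}
Full difference set: {0} ∪ (positive diffs) ∪ (negative diffs).
|A - A| = 1 + 2·10 = 21 (matches direct enumeration: 21).

|A - A| = 21


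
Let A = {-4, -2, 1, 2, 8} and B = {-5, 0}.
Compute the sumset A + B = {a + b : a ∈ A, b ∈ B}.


A + B = {a + b : a ∈ A, b ∈ B}.
Enumerate all |A|·|B| = 5·2 = 10 pairs (a, b) and collect distinct sums.
a = -4: -4+-5=-9, -4+0=-4
a = -2: -2+-5=-7, -2+0=-2
a = 1: 1+-5=-4, 1+0=1
a = 2: 2+-5=-3, 2+0=2
a = 8: 8+-5=3, 8+0=8
Collecting distinct sums: A + B = {-9, -7, -4, -3, -2, 1, 2, 3, 8}
|A + B| = 9

A + B = {-9, -7, -4, -3, -2, 1, 2, 3, 8}


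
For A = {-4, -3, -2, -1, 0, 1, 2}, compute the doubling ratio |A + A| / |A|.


|A| = 7.
Compute A + A by enumerating all 49 pairs.
A + A = {-8, -7, -6, -5, -4, -3, -2, -1, 0, 1, 2, 3, 4}, so |A + A| = 13.
K = |A + A| / |A| = 13/7 (already in lowest terms) ≈ 1.8571.
Reference: AP of size 7 gives K = 13/7 ≈ 1.8571; a fully generic set of size 7 gives K ≈ 4.0000.

|A| = 7, |A + A| = 13, K = 13/7.


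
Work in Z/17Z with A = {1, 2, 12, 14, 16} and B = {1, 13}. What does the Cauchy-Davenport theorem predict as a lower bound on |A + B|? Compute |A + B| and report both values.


Cauchy-Davenport: |A + B| ≥ min(p, |A| + |B| - 1) for A, B nonempty in Z/pZ.
|A| = 5, |B| = 2, p = 17.
CD lower bound = min(17, 5 + 2 - 1) = min(17, 6) = 6.
Compute A + B mod 17 directly:
a = 1: 1+1=2, 1+13=14
a = 2: 2+1=3, 2+13=15
a = 12: 12+1=13, 12+13=8
a = 14: 14+1=15, 14+13=10
a = 16: 16+1=0, 16+13=12
A + B = {0, 2, 3, 8, 10, 12, 13, 14, 15}, so |A + B| = 9.
Verify: 9 ≥ 6? Yes ✓.

CD lower bound = 6, actual |A + B| = 9.


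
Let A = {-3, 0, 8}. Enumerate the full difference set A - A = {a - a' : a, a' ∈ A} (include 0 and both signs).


A - A = {a - a' : a, a' ∈ A}.
Compute a - a' for each ordered pair (a, a'):
a = -3: -3--3=0, -3-0=-3, -3-8=-11
a = 0: 0--3=3, 0-0=0, 0-8=-8
a = 8: 8--3=11, 8-0=8, 8-8=0
Collecting distinct values (and noting 0 appears from a-a):
A - A = {-11, -8, -3, 0, 3, 8, 11}
|A - A| = 7

A - A = {-11, -8, -3, 0, 3, 8, 11}


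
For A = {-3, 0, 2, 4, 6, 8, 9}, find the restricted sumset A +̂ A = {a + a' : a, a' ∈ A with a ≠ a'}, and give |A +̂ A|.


Restricted sumset: A +̂ A = {a + a' : a ∈ A, a' ∈ A, a ≠ a'}.
Equivalently, take A + A and drop any sum 2a that is achievable ONLY as a + a for a ∈ A (i.e. sums representable only with equal summands).
Enumerate pairs (a, a') with a < a' (symmetric, so each unordered pair gives one sum; this covers all a ≠ a'):
  -3 + 0 = -3
  -3 + 2 = -1
  -3 + 4 = 1
  -3 + 6 = 3
  -3 + 8 = 5
  -3 + 9 = 6
  0 + 2 = 2
  0 + 4 = 4
  0 + 6 = 6
  0 + 8 = 8
  0 + 9 = 9
  2 + 4 = 6
  2 + 6 = 8
  2 + 8 = 10
  2 + 9 = 11
  4 + 6 = 10
  4 + 8 = 12
  4 + 9 = 13
  6 + 8 = 14
  6 + 9 = 15
  8 + 9 = 17
Collected distinct sums: {-3, -1, 1, 2, 3, 4, 5, 6, 8, 9, 10, 11, 12, 13, 14, 15, 17}
|A +̂ A| = 17
(Reference bound: |A +̂ A| ≥ 2|A| - 3 for |A| ≥ 2, with |A| = 7 giving ≥ 11.)

|A +̂ A| = 17


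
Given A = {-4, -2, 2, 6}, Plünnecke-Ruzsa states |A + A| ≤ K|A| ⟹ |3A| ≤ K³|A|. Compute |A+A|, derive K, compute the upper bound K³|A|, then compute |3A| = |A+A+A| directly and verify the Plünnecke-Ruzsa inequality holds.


|A| = 4.
Step 1: Compute A + A by enumerating all 16 pairs.
A + A = {-8, -6, -4, -2, 0, 2, 4, 8, 12}, so |A + A| = 9.
Step 2: Doubling constant K = |A + A|/|A| = 9/4 = 9/4 ≈ 2.2500.
Step 3: Plünnecke-Ruzsa gives |3A| ≤ K³·|A| = (2.2500)³ · 4 ≈ 45.5625.
Step 4: Compute 3A = A + A + A directly by enumerating all triples (a,b,c) ∈ A³; |3A| = 14.
Step 5: Check 14 ≤ 45.5625? Yes ✓.

K = 9/4, Plünnecke-Ruzsa bound K³|A| ≈ 45.5625, |3A| = 14, inequality holds.


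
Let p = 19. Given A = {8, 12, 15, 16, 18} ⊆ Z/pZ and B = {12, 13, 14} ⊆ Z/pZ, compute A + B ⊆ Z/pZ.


Work in Z/19Z: reduce every sum a + b modulo 19.
Enumerate all 15 pairs:
a = 8: 8+12=1, 8+13=2, 8+14=3
a = 12: 12+12=5, 12+13=6, 12+14=7
a = 15: 15+12=8, 15+13=9, 15+14=10
a = 16: 16+12=9, 16+13=10, 16+14=11
a = 18: 18+12=11, 18+13=12, 18+14=13
Distinct residues collected: {1, 2, 3, 5, 6, 7, 8, 9, 10, 11, 12, 13}
|A + B| = 12 (out of 19 total residues).

A + B = {1, 2, 3, 5, 6, 7, 8, 9, 10, 11, 12, 13}


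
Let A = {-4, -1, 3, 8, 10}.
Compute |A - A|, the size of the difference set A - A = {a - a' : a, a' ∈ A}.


A - A = {a - a' : a, a' ∈ A}; |A| = 5.
Bounds: 2|A|-1 ≤ |A - A| ≤ |A|² - |A| + 1, i.e. 9 ≤ |A - A| ≤ 21.
Note: 0 ∈ A - A always (from a - a). The set is symmetric: if d ∈ A - A then -d ∈ A - A.
Enumerate nonzero differences d = a - a' with a > a' (then include -d):
Positive differences: {2, 3, 4, 5, 7, 9, 11, 12, 14}
Full difference set: {0} ∪ (positive diffs) ∪ (negative diffs).
|A - A| = 1 + 2·9 = 19 (matches direct enumeration: 19).

|A - A| = 19


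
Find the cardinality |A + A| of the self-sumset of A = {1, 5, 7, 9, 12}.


A + A = {a + a' : a, a' ∈ A}; |A| = 5.
General bounds: 2|A| - 1 ≤ |A + A| ≤ |A|(|A|+1)/2, i.e. 9 ≤ |A + A| ≤ 15.
Lower bound 2|A|-1 is attained iff A is an arithmetic progression.
Enumerate sums a + a' for a ≤ a' (symmetric, so this suffices):
a = 1: 1+1=2, 1+5=6, 1+7=8, 1+9=10, 1+12=13
a = 5: 5+5=10, 5+7=12, 5+9=14, 5+12=17
a = 7: 7+7=14, 7+9=16, 7+12=19
a = 9: 9+9=18, 9+12=21
a = 12: 12+12=24
Distinct sums: {2, 6, 8, 10, 12, 13, 14, 16, 17, 18, 19, 21, 24}
|A + A| = 13

|A + A| = 13


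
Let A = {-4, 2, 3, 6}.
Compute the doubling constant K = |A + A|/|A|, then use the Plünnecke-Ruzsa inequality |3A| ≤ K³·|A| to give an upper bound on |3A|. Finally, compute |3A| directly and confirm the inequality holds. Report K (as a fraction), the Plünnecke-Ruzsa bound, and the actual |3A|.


|A| = 4.
Step 1: Compute A + A by enumerating all 16 pairs.
A + A = {-8, -2, -1, 2, 4, 5, 6, 8, 9, 12}, so |A + A| = 10.
Step 2: Doubling constant K = |A + A|/|A| = 10/4 = 10/4 ≈ 2.5000.
Step 3: Plünnecke-Ruzsa gives |3A| ≤ K³·|A| = (2.5000)³ · 4 ≈ 62.5000.
Step 4: Compute 3A = A + A + A directly by enumerating all triples (a,b,c) ∈ A³; |3A| = 19.
Step 5: Check 19 ≤ 62.5000? Yes ✓.

K = 10/4, Plünnecke-Ruzsa bound K³|A| ≈ 62.5000, |3A| = 19, inequality holds.


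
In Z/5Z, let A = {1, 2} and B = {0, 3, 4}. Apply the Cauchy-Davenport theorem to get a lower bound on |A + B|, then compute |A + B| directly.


Cauchy-Davenport: |A + B| ≥ min(p, |A| + |B| - 1) for A, B nonempty in Z/pZ.
|A| = 2, |B| = 3, p = 5.
CD lower bound = min(5, 2 + 3 - 1) = min(5, 4) = 4.
Compute A + B mod 5 directly:
a = 1: 1+0=1, 1+3=4, 1+4=0
a = 2: 2+0=2, 2+3=0, 2+4=1
A + B = {0, 1, 2, 4}, so |A + B| = 4.
Verify: 4 ≥ 4? Yes ✓.

CD lower bound = 4, actual |A + B| = 4.


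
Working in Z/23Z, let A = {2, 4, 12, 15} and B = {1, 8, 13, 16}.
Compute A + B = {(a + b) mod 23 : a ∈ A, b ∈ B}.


Work in Z/23Z: reduce every sum a + b modulo 23.
Enumerate all 16 pairs:
a = 2: 2+1=3, 2+8=10, 2+13=15, 2+16=18
a = 4: 4+1=5, 4+8=12, 4+13=17, 4+16=20
a = 12: 12+1=13, 12+8=20, 12+13=2, 12+16=5
a = 15: 15+1=16, 15+8=0, 15+13=5, 15+16=8
Distinct residues collected: {0, 2, 3, 5, 8, 10, 12, 13, 15, 16, 17, 18, 20}
|A + B| = 13 (out of 23 total residues).

A + B = {0, 2, 3, 5, 8, 10, 12, 13, 15, 16, 17, 18, 20}


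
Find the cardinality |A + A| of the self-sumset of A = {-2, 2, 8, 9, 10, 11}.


A + A = {a + a' : a, a' ∈ A}; |A| = 6.
General bounds: 2|A| - 1 ≤ |A + A| ≤ |A|(|A|+1)/2, i.e. 11 ≤ |A + A| ≤ 21.
Lower bound 2|A|-1 is attained iff A is an arithmetic progression.
Enumerate sums a + a' for a ≤ a' (symmetric, so this suffices):
a = -2: -2+-2=-4, -2+2=0, -2+8=6, -2+9=7, -2+10=8, -2+11=9
a = 2: 2+2=4, 2+8=10, 2+9=11, 2+10=12, 2+11=13
a = 8: 8+8=16, 8+9=17, 8+10=18, 8+11=19
a = 9: 9+9=18, 9+10=19, 9+11=20
a = 10: 10+10=20, 10+11=21
a = 11: 11+11=22
Distinct sums: {-4, 0, 4, 6, 7, 8, 9, 10, 11, 12, 13, 16, 17, 18, 19, 20, 21, 22}
|A + A| = 18

|A + A| = 18


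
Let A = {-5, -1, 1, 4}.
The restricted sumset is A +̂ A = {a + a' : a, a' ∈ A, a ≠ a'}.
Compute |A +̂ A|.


Restricted sumset: A +̂ A = {a + a' : a ∈ A, a' ∈ A, a ≠ a'}.
Equivalently, take A + A and drop any sum 2a that is achievable ONLY as a + a for a ∈ A (i.e. sums representable only with equal summands).
Enumerate pairs (a, a') with a < a' (symmetric, so each unordered pair gives one sum; this covers all a ≠ a'):
  -5 + -1 = -6
  -5 + 1 = -4
  -5 + 4 = -1
  -1 + 1 = 0
  -1 + 4 = 3
  1 + 4 = 5
Collected distinct sums: {-6, -4, -1, 0, 3, 5}
|A +̂ A| = 6
(Reference bound: |A +̂ A| ≥ 2|A| - 3 for |A| ≥ 2, with |A| = 4 giving ≥ 5.)

|A +̂ A| = 6


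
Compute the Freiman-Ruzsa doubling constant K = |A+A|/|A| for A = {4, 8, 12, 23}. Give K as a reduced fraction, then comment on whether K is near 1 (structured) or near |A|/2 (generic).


|A| = 4.
Compute A + A by enumerating all 16 pairs.
A + A = {8, 12, 16, 20, 24, 27, 31, 35, 46}, so |A + A| = 9.
K = |A + A| / |A| = 9/4 (already in lowest terms) ≈ 2.2500.
Reference: AP of size 4 gives K = 7/4 ≈ 1.7500; a fully generic set of size 4 gives K ≈ 2.5000.

|A| = 4, |A + A| = 9, K = 9/4.


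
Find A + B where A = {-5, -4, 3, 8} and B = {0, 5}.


A + B = {a + b : a ∈ A, b ∈ B}.
Enumerate all |A|·|B| = 4·2 = 8 pairs (a, b) and collect distinct sums.
a = -5: -5+0=-5, -5+5=0
a = -4: -4+0=-4, -4+5=1
a = 3: 3+0=3, 3+5=8
a = 8: 8+0=8, 8+5=13
Collecting distinct sums: A + B = {-5, -4, 0, 1, 3, 8, 13}
|A + B| = 7

A + B = {-5, -4, 0, 1, 3, 8, 13}


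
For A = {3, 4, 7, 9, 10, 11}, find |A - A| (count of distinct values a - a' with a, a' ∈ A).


A - A = {a - a' : a, a' ∈ A}; |A| = 6.
Bounds: 2|A|-1 ≤ |A - A| ≤ |A|² - |A| + 1, i.e. 11 ≤ |A - A| ≤ 31.
Note: 0 ∈ A - A always (from a - a). The set is symmetric: if d ∈ A - A then -d ∈ A - A.
Enumerate nonzero differences d = a - a' with a > a' (then include -d):
Positive differences: {1, 2, 3, 4, 5, 6, 7, 8}
Full difference set: {0} ∪ (positive diffs) ∪ (negative diffs).
|A - A| = 1 + 2·8 = 17 (matches direct enumeration: 17).

|A - A| = 17


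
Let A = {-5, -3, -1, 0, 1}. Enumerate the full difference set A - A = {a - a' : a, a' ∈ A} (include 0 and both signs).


A - A = {a - a' : a, a' ∈ A}.
Compute a - a' for each ordered pair (a, a'):
a = -5: -5--5=0, -5--3=-2, -5--1=-4, -5-0=-5, -5-1=-6
a = -3: -3--5=2, -3--3=0, -3--1=-2, -3-0=-3, -3-1=-4
a = -1: -1--5=4, -1--3=2, -1--1=0, -1-0=-1, -1-1=-2
a = 0: 0--5=5, 0--3=3, 0--1=1, 0-0=0, 0-1=-1
a = 1: 1--5=6, 1--3=4, 1--1=2, 1-0=1, 1-1=0
Collecting distinct values (and noting 0 appears from a-a):
A - A = {-6, -5, -4, -3, -2, -1, 0, 1, 2, 3, 4, 5, 6}
|A - A| = 13

A - A = {-6, -5, -4, -3, -2, -1, 0, 1, 2, 3, 4, 5, 6}


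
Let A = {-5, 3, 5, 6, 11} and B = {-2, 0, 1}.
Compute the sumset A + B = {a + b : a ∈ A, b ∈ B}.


A + B = {a + b : a ∈ A, b ∈ B}.
Enumerate all |A|·|B| = 5·3 = 15 pairs (a, b) and collect distinct sums.
a = -5: -5+-2=-7, -5+0=-5, -5+1=-4
a = 3: 3+-2=1, 3+0=3, 3+1=4
a = 5: 5+-2=3, 5+0=5, 5+1=6
a = 6: 6+-2=4, 6+0=6, 6+1=7
a = 11: 11+-2=9, 11+0=11, 11+1=12
Collecting distinct sums: A + B = {-7, -5, -4, 1, 3, 4, 5, 6, 7, 9, 11, 12}
|A + B| = 12

A + B = {-7, -5, -4, 1, 3, 4, 5, 6, 7, 9, 11, 12}


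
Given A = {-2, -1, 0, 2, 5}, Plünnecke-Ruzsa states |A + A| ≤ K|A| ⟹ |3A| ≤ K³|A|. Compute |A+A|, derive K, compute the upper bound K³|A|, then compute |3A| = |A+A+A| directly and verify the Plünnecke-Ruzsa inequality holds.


|A| = 5.
Step 1: Compute A + A by enumerating all 25 pairs.
A + A = {-4, -3, -2, -1, 0, 1, 2, 3, 4, 5, 7, 10}, so |A + A| = 12.
Step 2: Doubling constant K = |A + A|/|A| = 12/5 = 12/5 ≈ 2.4000.
Step 3: Plünnecke-Ruzsa gives |3A| ≤ K³·|A| = (2.4000)³ · 5 ≈ 69.1200.
Step 4: Compute 3A = A + A + A directly by enumerating all triples (a,b,c) ∈ A³; |3A| = 19.
Step 5: Check 19 ≤ 69.1200? Yes ✓.

K = 12/5, Plünnecke-Ruzsa bound K³|A| ≈ 69.1200, |3A| = 19, inequality holds.


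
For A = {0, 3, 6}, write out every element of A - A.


A - A = {a - a' : a, a' ∈ A}.
Compute a - a' for each ordered pair (a, a'):
a = 0: 0-0=0, 0-3=-3, 0-6=-6
a = 3: 3-0=3, 3-3=0, 3-6=-3
a = 6: 6-0=6, 6-3=3, 6-6=0
Collecting distinct values (and noting 0 appears from a-a):
A - A = {-6, -3, 0, 3, 6}
|A - A| = 5

A - A = {-6, -3, 0, 3, 6}


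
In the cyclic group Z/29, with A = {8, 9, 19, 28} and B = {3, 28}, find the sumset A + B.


Work in Z/29Z: reduce every sum a + b modulo 29.
Enumerate all 8 pairs:
a = 8: 8+3=11, 8+28=7
a = 9: 9+3=12, 9+28=8
a = 19: 19+3=22, 19+28=18
a = 28: 28+3=2, 28+28=27
Distinct residues collected: {2, 7, 8, 11, 12, 18, 22, 27}
|A + B| = 8 (out of 29 total residues).

A + B = {2, 7, 8, 11, 12, 18, 22, 27}


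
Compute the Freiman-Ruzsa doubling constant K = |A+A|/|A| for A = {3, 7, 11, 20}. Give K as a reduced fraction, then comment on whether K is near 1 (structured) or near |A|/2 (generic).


|A| = 4.
Compute A + A by enumerating all 16 pairs.
A + A = {6, 10, 14, 18, 22, 23, 27, 31, 40}, so |A + A| = 9.
K = |A + A| / |A| = 9/4 (already in lowest terms) ≈ 2.2500.
Reference: AP of size 4 gives K = 7/4 ≈ 1.7500; a fully generic set of size 4 gives K ≈ 2.5000.

|A| = 4, |A + A| = 9, K = 9/4.


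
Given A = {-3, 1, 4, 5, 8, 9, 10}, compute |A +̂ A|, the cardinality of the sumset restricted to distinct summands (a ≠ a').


Restricted sumset: A +̂ A = {a + a' : a ∈ A, a' ∈ A, a ≠ a'}.
Equivalently, take A + A and drop any sum 2a that is achievable ONLY as a + a for a ∈ A (i.e. sums representable only with equal summands).
Enumerate pairs (a, a') with a < a' (symmetric, so each unordered pair gives one sum; this covers all a ≠ a'):
  -3 + 1 = -2
  -3 + 4 = 1
  -3 + 5 = 2
  -3 + 8 = 5
  -3 + 9 = 6
  -3 + 10 = 7
  1 + 4 = 5
  1 + 5 = 6
  1 + 8 = 9
  1 + 9 = 10
  1 + 10 = 11
  4 + 5 = 9
  4 + 8 = 12
  4 + 9 = 13
  4 + 10 = 14
  5 + 8 = 13
  5 + 9 = 14
  5 + 10 = 15
  8 + 9 = 17
  8 + 10 = 18
  9 + 10 = 19
Collected distinct sums: {-2, 1, 2, 5, 6, 7, 9, 10, 11, 12, 13, 14, 15, 17, 18, 19}
|A +̂ A| = 16
(Reference bound: |A +̂ A| ≥ 2|A| - 3 for |A| ≥ 2, with |A| = 7 giving ≥ 11.)

|A +̂ A| = 16


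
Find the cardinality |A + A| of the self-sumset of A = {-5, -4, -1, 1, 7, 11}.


A + A = {a + a' : a, a' ∈ A}; |A| = 6.
General bounds: 2|A| - 1 ≤ |A + A| ≤ |A|(|A|+1)/2, i.e. 11 ≤ |A + A| ≤ 21.
Lower bound 2|A|-1 is attained iff A is an arithmetic progression.
Enumerate sums a + a' for a ≤ a' (symmetric, so this suffices):
a = -5: -5+-5=-10, -5+-4=-9, -5+-1=-6, -5+1=-4, -5+7=2, -5+11=6
a = -4: -4+-4=-8, -4+-1=-5, -4+1=-3, -4+7=3, -4+11=7
a = -1: -1+-1=-2, -1+1=0, -1+7=6, -1+11=10
a = 1: 1+1=2, 1+7=8, 1+11=12
a = 7: 7+7=14, 7+11=18
a = 11: 11+11=22
Distinct sums: {-10, -9, -8, -6, -5, -4, -3, -2, 0, 2, 3, 6, 7, 8, 10, 12, 14, 18, 22}
|A + A| = 19

|A + A| = 19


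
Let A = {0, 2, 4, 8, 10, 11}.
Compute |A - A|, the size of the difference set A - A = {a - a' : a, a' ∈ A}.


A - A = {a - a' : a, a' ∈ A}; |A| = 6.
Bounds: 2|A|-1 ≤ |A - A| ≤ |A|² - |A| + 1, i.e. 11 ≤ |A - A| ≤ 31.
Note: 0 ∈ A - A always (from a - a). The set is symmetric: if d ∈ A - A then -d ∈ A - A.
Enumerate nonzero differences d = a - a' with a > a' (then include -d):
Positive differences: {1, 2, 3, 4, 6, 7, 8, 9, 10, 11}
Full difference set: {0} ∪ (positive diffs) ∪ (negative diffs).
|A - A| = 1 + 2·10 = 21 (matches direct enumeration: 21).

|A - A| = 21


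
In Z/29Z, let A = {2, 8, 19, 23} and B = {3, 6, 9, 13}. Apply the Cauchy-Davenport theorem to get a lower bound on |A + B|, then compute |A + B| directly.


Cauchy-Davenport: |A + B| ≥ min(p, |A| + |B| - 1) for A, B nonempty in Z/pZ.
|A| = 4, |B| = 4, p = 29.
CD lower bound = min(29, 4 + 4 - 1) = min(29, 7) = 7.
Compute A + B mod 29 directly:
a = 2: 2+3=5, 2+6=8, 2+9=11, 2+13=15
a = 8: 8+3=11, 8+6=14, 8+9=17, 8+13=21
a = 19: 19+3=22, 19+6=25, 19+9=28, 19+13=3
a = 23: 23+3=26, 23+6=0, 23+9=3, 23+13=7
A + B = {0, 3, 5, 7, 8, 11, 14, 15, 17, 21, 22, 25, 26, 28}, so |A + B| = 14.
Verify: 14 ≥ 7? Yes ✓.

CD lower bound = 7, actual |A + B| = 14.


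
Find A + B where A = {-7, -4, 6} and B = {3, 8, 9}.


A + B = {a + b : a ∈ A, b ∈ B}.
Enumerate all |A|·|B| = 3·3 = 9 pairs (a, b) and collect distinct sums.
a = -7: -7+3=-4, -7+8=1, -7+9=2
a = -4: -4+3=-1, -4+8=4, -4+9=5
a = 6: 6+3=9, 6+8=14, 6+9=15
Collecting distinct sums: A + B = {-4, -1, 1, 2, 4, 5, 9, 14, 15}
|A + B| = 9

A + B = {-4, -1, 1, 2, 4, 5, 9, 14, 15}


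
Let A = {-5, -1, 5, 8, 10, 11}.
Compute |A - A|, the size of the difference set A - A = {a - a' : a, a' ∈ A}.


A - A = {a - a' : a, a' ∈ A}; |A| = 6.
Bounds: 2|A|-1 ≤ |A - A| ≤ |A|² - |A| + 1, i.e. 11 ≤ |A - A| ≤ 31.
Note: 0 ∈ A - A always (from a - a). The set is symmetric: if d ∈ A - A then -d ∈ A - A.
Enumerate nonzero differences d = a - a' with a > a' (then include -d):
Positive differences: {1, 2, 3, 4, 5, 6, 9, 10, 11, 12, 13, 15, 16}
Full difference set: {0} ∪ (positive diffs) ∪ (negative diffs).
|A - A| = 1 + 2·13 = 27 (matches direct enumeration: 27).

|A - A| = 27


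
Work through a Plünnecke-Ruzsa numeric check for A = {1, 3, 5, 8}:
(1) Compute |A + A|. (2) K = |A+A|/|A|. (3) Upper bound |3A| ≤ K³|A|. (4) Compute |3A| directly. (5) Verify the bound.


|A| = 4.
Step 1: Compute A + A by enumerating all 16 pairs.
A + A = {2, 4, 6, 8, 9, 10, 11, 13, 16}, so |A + A| = 9.
Step 2: Doubling constant K = |A + A|/|A| = 9/4 = 9/4 ≈ 2.2500.
Step 3: Plünnecke-Ruzsa gives |3A| ≤ K³·|A| = (2.2500)³ · 4 ≈ 45.5625.
Step 4: Compute 3A = A + A + A directly by enumerating all triples (a,b,c) ∈ A³; |3A| = 16.
Step 5: Check 16 ≤ 45.5625? Yes ✓.

K = 9/4, Plünnecke-Ruzsa bound K³|A| ≈ 45.5625, |3A| = 16, inequality holds.


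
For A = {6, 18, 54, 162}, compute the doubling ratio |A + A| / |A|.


|A| = 4.
Compute A + A by enumerating all 16 pairs.
A + A = {12, 24, 36, 60, 72, 108, 168, 180, 216, 324}, so |A + A| = 10.
K = |A + A| / |A| = 10/4 = 5/2 ≈ 2.5000.
Reference: AP of size 4 gives K = 7/4 ≈ 1.7500; a fully generic set of size 4 gives K ≈ 2.5000.

|A| = 4, |A + A| = 10, K = 10/4 = 5/2.


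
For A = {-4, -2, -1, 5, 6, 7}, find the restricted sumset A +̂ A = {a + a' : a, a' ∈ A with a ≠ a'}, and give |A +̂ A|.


Restricted sumset: A +̂ A = {a + a' : a ∈ A, a' ∈ A, a ≠ a'}.
Equivalently, take A + A and drop any sum 2a that is achievable ONLY as a + a for a ∈ A (i.e. sums representable only with equal summands).
Enumerate pairs (a, a') with a < a' (symmetric, so each unordered pair gives one sum; this covers all a ≠ a'):
  -4 + -2 = -6
  -4 + -1 = -5
  -4 + 5 = 1
  -4 + 6 = 2
  -4 + 7 = 3
  -2 + -1 = -3
  -2 + 5 = 3
  -2 + 6 = 4
  -2 + 7 = 5
  -1 + 5 = 4
  -1 + 6 = 5
  -1 + 7 = 6
  5 + 6 = 11
  5 + 7 = 12
  6 + 7 = 13
Collected distinct sums: {-6, -5, -3, 1, 2, 3, 4, 5, 6, 11, 12, 13}
|A +̂ A| = 12
(Reference bound: |A +̂ A| ≥ 2|A| - 3 for |A| ≥ 2, with |A| = 6 giving ≥ 9.)

|A +̂ A| = 12


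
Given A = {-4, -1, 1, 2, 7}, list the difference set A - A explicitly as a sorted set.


A - A = {a - a' : a, a' ∈ A}.
Compute a - a' for each ordered pair (a, a'):
a = -4: -4--4=0, -4--1=-3, -4-1=-5, -4-2=-6, -4-7=-11
a = -1: -1--4=3, -1--1=0, -1-1=-2, -1-2=-3, -1-7=-8
a = 1: 1--4=5, 1--1=2, 1-1=0, 1-2=-1, 1-7=-6
a = 2: 2--4=6, 2--1=3, 2-1=1, 2-2=0, 2-7=-5
a = 7: 7--4=11, 7--1=8, 7-1=6, 7-2=5, 7-7=0
Collecting distinct values (and noting 0 appears from a-a):
A - A = {-11, -8, -6, -5, -3, -2, -1, 0, 1, 2, 3, 5, 6, 8, 11}
|A - A| = 15

A - A = {-11, -8, -6, -5, -3, -2, -1, 0, 1, 2, 3, 5, 6, 8, 11}


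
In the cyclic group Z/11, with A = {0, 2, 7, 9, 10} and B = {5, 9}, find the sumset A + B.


Work in Z/11Z: reduce every sum a + b modulo 11.
Enumerate all 10 pairs:
a = 0: 0+5=5, 0+9=9
a = 2: 2+5=7, 2+9=0
a = 7: 7+5=1, 7+9=5
a = 9: 9+5=3, 9+9=7
a = 10: 10+5=4, 10+9=8
Distinct residues collected: {0, 1, 3, 4, 5, 7, 8, 9}
|A + B| = 8 (out of 11 total residues).

A + B = {0, 1, 3, 4, 5, 7, 8, 9}


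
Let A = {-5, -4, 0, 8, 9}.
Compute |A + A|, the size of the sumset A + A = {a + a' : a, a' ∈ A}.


A + A = {a + a' : a, a' ∈ A}; |A| = 5.
General bounds: 2|A| - 1 ≤ |A + A| ≤ |A|(|A|+1)/2, i.e. 9 ≤ |A + A| ≤ 15.
Lower bound 2|A|-1 is attained iff A is an arithmetic progression.
Enumerate sums a + a' for a ≤ a' (symmetric, so this suffices):
a = -5: -5+-5=-10, -5+-4=-9, -5+0=-5, -5+8=3, -5+9=4
a = -4: -4+-4=-8, -4+0=-4, -4+8=4, -4+9=5
a = 0: 0+0=0, 0+8=8, 0+9=9
a = 8: 8+8=16, 8+9=17
a = 9: 9+9=18
Distinct sums: {-10, -9, -8, -5, -4, 0, 3, 4, 5, 8, 9, 16, 17, 18}
|A + A| = 14

|A + A| = 14


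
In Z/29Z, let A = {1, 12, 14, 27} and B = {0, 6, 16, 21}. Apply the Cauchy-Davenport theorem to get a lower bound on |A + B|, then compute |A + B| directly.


Cauchy-Davenport: |A + B| ≥ min(p, |A| + |B| - 1) for A, B nonempty in Z/pZ.
|A| = 4, |B| = 4, p = 29.
CD lower bound = min(29, 4 + 4 - 1) = min(29, 7) = 7.
Compute A + B mod 29 directly:
a = 1: 1+0=1, 1+6=7, 1+16=17, 1+21=22
a = 12: 12+0=12, 12+6=18, 12+16=28, 12+21=4
a = 14: 14+0=14, 14+6=20, 14+16=1, 14+21=6
a = 27: 27+0=27, 27+6=4, 27+16=14, 27+21=19
A + B = {1, 4, 6, 7, 12, 14, 17, 18, 19, 20, 22, 27, 28}, so |A + B| = 13.
Verify: 13 ≥ 7? Yes ✓.

CD lower bound = 7, actual |A + B| = 13.


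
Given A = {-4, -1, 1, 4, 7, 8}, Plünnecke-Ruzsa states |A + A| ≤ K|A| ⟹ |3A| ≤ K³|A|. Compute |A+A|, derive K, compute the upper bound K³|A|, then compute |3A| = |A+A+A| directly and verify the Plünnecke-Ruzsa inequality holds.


|A| = 6.
Step 1: Compute A + A by enumerating all 36 pairs.
A + A = {-8, -5, -3, -2, 0, 2, 3, 4, 5, 6, 7, 8, 9, 11, 12, 14, 15, 16}, so |A + A| = 18.
Step 2: Doubling constant K = |A + A|/|A| = 18/6 = 18/6 ≈ 3.0000.
Step 3: Plünnecke-Ruzsa gives |3A| ≤ K³·|A| = (3.0000)³ · 6 ≈ 162.0000.
Step 4: Compute 3A = A + A + A directly by enumerating all triples (a,b,c) ∈ A³; |3A| = 33.
Step 5: Check 33 ≤ 162.0000? Yes ✓.

K = 18/6, Plünnecke-Ruzsa bound K³|A| ≈ 162.0000, |3A| = 33, inequality holds.


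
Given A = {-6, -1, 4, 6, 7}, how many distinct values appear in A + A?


A + A = {a + a' : a, a' ∈ A}; |A| = 5.
General bounds: 2|A| - 1 ≤ |A + A| ≤ |A|(|A|+1)/2, i.e. 9 ≤ |A + A| ≤ 15.
Lower bound 2|A|-1 is attained iff A is an arithmetic progression.
Enumerate sums a + a' for a ≤ a' (symmetric, so this suffices):
a = -6: -6+-6=-12, -6+-1=-7, -6+4=-2, -6+6=0, -6+7=1
a = -1: -1+-1=-2, -1+4=3, -1+6=5, -1+7=6
a = 4: 4+4=8, 4+6=10, 4+7=11
a = 6: 6+6=12, 6+7=13
a = 7: 7+7=14
Distinct sums: {-12, -7, -2, 0, 1, 3, 5, 6, 8, 10, 11, 12, 13, 14}
|A + A| = 14

|A + A| = 14


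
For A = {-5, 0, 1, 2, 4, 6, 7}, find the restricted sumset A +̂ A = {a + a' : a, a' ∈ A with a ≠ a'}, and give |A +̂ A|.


Restricted sumset: A +̂ A = {a + a' : a ∈ A, a' ∈ A, a ≠ a'}.
Equivalently, take A + A and drop any sum 2a that is achievable ONLY as a + a for a ∈ A (i.e. sums representable only with equal summands).
Enumerate pairs (a, a') with a < a' (symmetric, so each unordered pair gives one sum; this covers all a ≠ a'):
  -5 + 0 = -5
  -5 + 1 = -4
  -5 + 2 = -3
  -5 + 4 = -1
  -5 + 6 = 1
  -5 + 7 = 2
  0 + 1 = 1
  0 + 2 = 2
  0 + 4 = 4
  0 + 6 = 6
  0 + 7 = 7
  1 + 2 = 3
  1 + 4 = 5
  1 + 6 = 7
  1 + 7 = 8
  2 + 4 = 6
  2 + 6 = 8
  2 + 7 = 9
  4 + 6 = 10
  4 + 7 = 11
  6 + 7 = 13
Collected distinct sums: {-5, -4, -3, -1, 1, 2, 3, 4, 5, 6, 7, 8, 9, 10, 11, 13}
|A +̂ A| = 16
(Reference bound: |A +̂ A| ≥ 2|A| - 3 for |A| ≥ 2, with |A| = 7 giving ≥ 11.)

|A +̂ A| = 16


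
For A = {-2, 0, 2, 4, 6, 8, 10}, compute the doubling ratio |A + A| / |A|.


|A| = 7.
Compute A + A by enumerating all 49 pairs.
A + A = {-4, -2, 0, 2, 4, 6, 8, 10, 12, 14, 16, 18, 20}, so |A + A| = 13.
K = |A + A| / |A| = 13/7 (already in lowest terms) ≈ 1.8571.
Reference: AP of size 7 gives K = 13/7 ≈ 1.8571; a fully generic set of size 7 gives K ≈ 4.0000.

|A| = 7, |A + A| = 13, K = 13/7.


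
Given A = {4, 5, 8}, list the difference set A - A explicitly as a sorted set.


A - A = {a - a' : a, a' ∈ A}.
Compute a - a' for each ordered pair (a, a'):
a = 4: 4-4=0, 4-5=-1, 4-8=-4
a = 5: 5-4=1, 5-5=0, 5-8=-3
a = 8: 8-4=4, 8-5=3, 8-8=0
Collecting distinct values (and noting 0 appears from a-a):
A - A = {-4, -3, -1, 0, 1, 3, 4}
|A - A| = 7

A - A = {-4, -3, -1, 0, 1, 3, 4}


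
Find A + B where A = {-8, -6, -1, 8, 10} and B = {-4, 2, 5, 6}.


A + B = {a + b : a ∈ A, b ∈ B}.
Enumerate all |A|·|B| = 5·4 = 20 pairs (a, b) and collect distinct sums.
a = -8: -8+-4=-12, -8+2=-6, -8+5=-3, -8+6=-2
a = -6: -6+-4=-10, -6+2=-4, -6+5=-1, -6+6=0
a = -1: -1+-4=-5, -1+2=1, -1+5=4, -1+6=5
a = 8: 8+-4=4, 8+2=10, 8+5=13, 8+6=14
a = 10: 10+-4=6, 10+2=12, 10+5=15, 10+6=16
Collecting distinct sums: A + B = {-12, -10, -6, -5, -4, -3, -2, -1, 0, 1, 4, 5, 6, 10, 12, 13, 14, 15, 16}
|A + B| = 19

A + B = {-12, -10, -6, -5, -4, -3, -2, -1, 0, 1, 4, 5, 6, 10, 12, 13, 14, 15, 16}


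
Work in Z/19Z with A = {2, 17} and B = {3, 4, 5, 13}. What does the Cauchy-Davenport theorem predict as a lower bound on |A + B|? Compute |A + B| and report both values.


Cauchy-Davenport: |A + B| ≥ min(p, |A| + |B| - 1) for A, B nonempty in Z/pZ.
|A| = 2, |B| = 4, p = 19.
CD lower bound = min(19, 2 + 4 - 1) = min(19, 5) = 5.
Compute A + B mod 19 directly:
a = 2: 2+3=5, 2+4=6, 2+5=7, 2+13=15
a = 17: 17+3=1, 17+4=2, 17+5=3, 17+13=11
A + B = {1, 2, 3, 5, 6, 7, 11, 15}, so |A + B| = 8.
Verify: 8 ≥ 5? Yes ✓.

CD lower bound = 5, actual |A + B| = 8.


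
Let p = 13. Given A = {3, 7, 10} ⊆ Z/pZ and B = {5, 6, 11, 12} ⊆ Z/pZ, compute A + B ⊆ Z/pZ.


Work in Z/13Z: reduce every sum a + b modulo 13.
Enumerate all 12 pairs:
a = 3: 3+5=8, 3+6=9, 3+11=1, 3+12=2
a = 7: 7+5=12, 7+6=0, 7+11=5, 7+12=6
a = 10: 10+5=2, 10+6=3, 10+11=8, 10+12=9
Distinct residues collected: {0, 1, 2, 3, 5, 6, 8, 9, 12}
|A + B| = 9 (out of 13 total residues).

A + B = {0, 1, 2, 3, 5, 6, 8, 9, 12}


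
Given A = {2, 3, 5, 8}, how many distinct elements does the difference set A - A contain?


A - A = {a - a' : a, a' ∈ A}; |A| = 4.
Bounds: 2|A|-1 ≤ |A - A| ≤ |A|² - |A| + 1, i.e. 7 ≤ |A - A| ≤ 13.
Note: 0 ∈ A - A always (from a - a). The set is symmetric: if d ∈ A - A then -d ∈ A - A.
Enumerate nonzero differences d = a - a' with a > a' (then include -d):
Positive differences: {1, 2, 3, 5, 6}
Full difference set: {0} ∪ (positive diffs) ∪ (negative diffs).
|A - A| = 1 + 2·5 = 11 (matches direct enumeration: 11).

|A - A| = 11


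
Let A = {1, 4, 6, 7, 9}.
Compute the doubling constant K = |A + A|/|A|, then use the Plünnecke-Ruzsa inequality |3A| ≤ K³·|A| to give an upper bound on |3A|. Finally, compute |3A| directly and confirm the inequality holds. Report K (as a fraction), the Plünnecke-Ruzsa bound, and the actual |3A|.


|A| = 5.
Step 1: Compute A + A by enumerating all 25 pairs.
A + A = {2, 5, 7, 8, 10, 11, 12, 13, 14, 15, 16, 18}, so |A + A| = 12.
Step 2: Doubling constant K = |A + A|/|A| = 12/5 = 12/5 ≈ 2.4000.
Step 3: Plünnecke-Ruzsa gives |3A| ≤ K³·|A| = (2.4000)³ · 5 ≈ 69.1200.
Step 4: Compute 3A = A + A + A directly by enumerating all triples (a,b,c) ∈ A³; |3A| = 20.
Step 5: Check 20 ≤ 69.1200? Yes ✓.

K = 12/5, Plünnecke-Ruzsa bound K³|A| ≈ 69.1200, |3A| = 20, inequality holds.


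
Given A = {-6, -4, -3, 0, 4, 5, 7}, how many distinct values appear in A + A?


A + A = {a + a' : a, a' ∈ A}; |A| = 7.
General bounds: 2|A| - 1 ≤ |A + A| ≤ |A|(|A|+1)/2, i.e. 13 ≤ |A + A| ≤ 28.
Lower bound 2|A|-1 is attained iff A is an arithmetic progression.
Enumerate sums a + a' for a ≤ a' (symmetric, so this suffices):
a = -6: -6+-6=-12, -6+-4=-10, -6+-3=-9, -6+0=-6, -6+4=-2, -6+5=-1, -6+7=1
a = -4: -4+-4=-8, -4+-3=-7, -4+0=-4, -4+4=0, -4+5=1, -4+7=3
a = -3: -3+-3=-6, -3+0=-3, -3+4=1, -3+5=2, -3+7=4
a = 0: 0+0=0, 0+4=4, 0+5=5, 0+7=7
a = 4: 4+4=8, 4+5=9, 4+7=11
a = 5: 5+5=10, 5+7=12
a = 7: 7+7=14
Distinct sums: {-12, -10, -9, -8, -7, -6, -4, -3, -2, -1, 0, 1, 2, 3, 4, 5, 7, 8, 9, 10, 11, 12, 14}
|A + A| = 23

|A + A| = 23


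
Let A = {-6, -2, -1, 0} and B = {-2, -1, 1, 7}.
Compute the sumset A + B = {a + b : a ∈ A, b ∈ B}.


A + B = {a + b : a ∈ A, b ∈ B}.
Enumerate all |A|·|B| = 4·4 = 16 pairs (a, b) and collect distinct sums.
a = -6: -6+-2=-8, -6+-1=-7, -6+1=-5, -6+7=1
a = -2: -2+-2=-4, -2+-1=-3, -2+1=-1, -2+7=5
a = -1: -1+-2=-3, -1+-1=-2, -1+1=0, -1+7=6
a = 0: 0+-2=-2, 0+-1=-1, 0+1=1, 0+7=7
Collecting distinct sums: A + B = {-8, -7, -5, -4, -3, -2, -1, 0, 1, 5, 6, 7}
|A + B| = 12

A + B = {-8, -7, -5, -4, -3, -2, -1, 0, 1, 5, 6, 7}


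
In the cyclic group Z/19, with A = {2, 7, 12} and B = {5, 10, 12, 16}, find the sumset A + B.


Work in Z/19Z: reduce every sum a + b modulo 19.
Enumerate all 12 pairs:
a = 2: 2+5=7, 2+10=12, 2+12=14, 2+16=18
a = 7: 7+5=12, 7+10=17, 7+12=0, 7+16=4
a = 12: 12+5=17, 12+10=3, 12+12=5, 12+16=9
Distinct residues collected: {0, 3, 4, 5, 7, 9, 12, 14, 17, 18}
|A + B| = 10 (out of 19 total residues).

A + B = {0, 3, 4, 5, 7, 9, 12, 14, 17, 18}


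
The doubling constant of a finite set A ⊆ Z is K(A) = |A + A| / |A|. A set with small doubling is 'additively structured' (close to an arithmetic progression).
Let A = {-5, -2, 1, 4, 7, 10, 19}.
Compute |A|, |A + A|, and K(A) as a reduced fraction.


|A| = 7.
Compute A + A by enumerating all 49 pairs.
A + A = {-10, -7, -4, -1, 2, 5, 8, 11, 14, 17, 20, 23, 26, 29, 38}, so |A + A| = 15.
K = |A + A| / |A| = 15/7 (already in lowest terms) ≈ 2.1429.
Reference: AP of size 7 gives K = 13/7 ≈ 1.8571; a fully generic set of size 7 gives K ≈ 4.0000.

|A| = 7, |A + A| = 15, K = 15/7.


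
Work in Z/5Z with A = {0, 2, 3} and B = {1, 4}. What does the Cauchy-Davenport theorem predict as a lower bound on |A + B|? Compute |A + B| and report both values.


Cauchy-Davenport: |A + B| ≥ min(p, |A| + |B| - 1) for A, B nonempty in Z/pZ.
|A| = 3, |B| = 2, p = 5.
CD lower bound = min(5, 3 + 2 - 1) = min(5, 4) = 4.
Compute A + B mod 5 directly:
a = 0: 0+1=1, 0+4=4
a = 2: 2+1=3, 2+4=1
a = 3: 3+1=4, 3+4=2
A + B = {1, 2, 3, 4}, so |A + B| = 4.
Verify: 4 ≥ 4? Yes ✓.

CD lower bound = 4, actual |A + B| = 4.


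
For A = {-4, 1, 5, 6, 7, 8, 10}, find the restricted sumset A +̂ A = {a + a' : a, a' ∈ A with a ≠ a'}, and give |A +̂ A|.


Restricted sumset: A +̂ A = {a + a' : a ∈ A, a' ∈ A, a ≠ a'}.
Equivalently, take A + A and drop any sum 2a that is achievable ONLY as a + a for a ∈ A (i.e. sums representable only with equal summands).
Enumerate pairs (a, a') with a < a' (symmetric, so each unordered pair gives one sum; this covers all a ≠ a'):
  -4 + 1 = -3
  -4 + 5 = 1
  -4 + 6 = 2
  -4 + 7 = 3
  -4 + 8 = 4
  -4 + 10 = 6
  1 + 5 = 6
  1 + 6 = 7
  1 + 7 = 8
  1 + 8 = 9
  1 + 10 = 11
  5 + 6 = 11
  5 + 7 = 12
  5 + 8 = 13
  5 + 10 = 15
  6 + 7 = 13
  6 + 8 = 14
  6 + 10 = 16
  7 + 8 = 15
  7 + 10 = 17
  8 + 10 = 18
Collected distinct sums: {-3, 1, 2, 3, 4, 6, 7, 8, 9, 11, 12, 13, 14, 15, 16, 17, 18}
|A +̂ A| = 17
(Reference bound: |A +̂ A| ≥ 2|A| - 3 for |A| ≥ 2, with |A| = 7 giving ≥ 11.)

|A +̂ A| = 17


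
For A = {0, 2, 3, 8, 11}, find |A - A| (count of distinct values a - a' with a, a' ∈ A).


A - A = {a - a' : a, a' ∈ A}; |A| = 5.
Bounds: 2|A|-1 ≤ |A - A| ≤ |A|² - |A| + 1, i.e. 9 ≤ |A - A| ≤ 21.
Note: 0 ∈ A - A always (from a - a). The set is symmetric: if d ∈ A - A then -d ∈ A - A.
Enumerate nonzero differences d = a - a' with a > a' (then include -d):
Positive differences: {1, 2, 3, 5, 6, 8, 9, 11}
Full difference set: {0} ∪ (positive diffs) ∪ (negative diffs).
|A - A| = 1 + 2·8 = 17 (matches direct enumeration: 17).

|A - A| = 17


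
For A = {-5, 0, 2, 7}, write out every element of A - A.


A - A = {a - a' : a, a' ∈ A}.
Compute a - a' for each ordered pair (a, a'):
a = -5: -5--5=0, -5-0=-5, -5-2=-7, -5-7=-12
a = 0: 0--5=5, 0-0=0, 0-2=-2, 0-7=-7
a = 2: 2--5=7, 2-0=2, 2-2=0, 2-7=-5
a = 7: 7--5=12, 7-0=7, 7-2=5, 7-7=0
Collecting distinct values (and noting 0 appears from a-a):
A - A = {-12, -7, -5, -2, 0, 2, 5, 7, 12}
|A - A| = 9

A - A = {-12, -7, -5, -2, 0, 2, 5, 7, 12}


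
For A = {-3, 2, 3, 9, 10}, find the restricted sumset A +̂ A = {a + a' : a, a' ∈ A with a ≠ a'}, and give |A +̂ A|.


Restricted sumset: A +̂ A = {a + a' : a ∈ A, a' ∈ A, a ≠ a'}.
Equivalently, take A + A and drop any sum 2a that is achievable ONLY as a + a for a ∈ A (i.e. sums representable only with equal summands).
Enumerate pairs (a, a') with a < a' (symmetric, so each unordered pair gives one sum; this covers all a ≠ a'):
  -3 + 2 = -1
  -3 + 3 = 0
  -3 + 9 = 6
  -3 + 10 = 7
  2 + 3 = 5
  2 + 9 = 11
  2 + 10 = 12
  3 + 9 = 12
  3 + 10 = 13
  9 + 10 = 19
Collected distinct sums: {-1, 0, 5, 6, 7, 11, 12, 13, 19}
|A +̂ A| = 9
(Reference bound: |A +̂ A| ≥ 2|A| - 3 for |A| ≥ 2, with |A| = 5 giving ≥ 7.)

|A +̂ A| = 9


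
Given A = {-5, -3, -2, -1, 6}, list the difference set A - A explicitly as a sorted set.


A - A = {a - a' : a, a' ∈ A}.
Compute a - a' for each ordered pair (a, a'):
a = -5: -5--5=0, -5--3=-2, -5--2=-3, -5--1=-4, -5-6=-11
a = -3: -3--5=2, -3--3=0, -3--2=-1, -3--1=-2, -3-6=-9
a = -2: -2--5=3, -2--3=1, -2--2=0, -2--1=-1, -2-6=-8
a = -1: -1--5=4, -1--3=2, -1--2=1, -1--1=0, -1-6=-7
a = 6: 6--5=11, 6--3=9, 6--2=8, 6--1=7, 6-6=0
Collecting distinct values (and noting 0 appears from a-a):
A - A = {-11, -9, -8, -7, -4, -3, -2, -1, 0, 1, 2, 3, 4, 7, 8, 9, 11}
|A - A| = 17

A - A = {-11, -9, -8, -7, -4, -3, -2, -1, 0, 1, 2, 3, 4, 7, 8, 9, 11}


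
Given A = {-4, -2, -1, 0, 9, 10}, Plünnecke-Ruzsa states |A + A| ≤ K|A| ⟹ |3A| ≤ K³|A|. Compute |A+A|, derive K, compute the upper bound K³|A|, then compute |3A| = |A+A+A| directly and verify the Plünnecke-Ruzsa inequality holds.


|A| = 6.
Step 1: Compute A + A by enumerating all 36 pairs.
A + A = {-8, -6, -5, -4, -3, -2, -1, 0, 5, 6, 7, 8, 9, 10, 18, 19, 20}, so |A + A| = 17.
Step 2: Doubling constant K = |A + A|/|A| = 17/6 = 17/6 ≈ 2.8333.
Step 3: Plünnecke-Ruzsa gives |3A| ≤ K³·|A| = (2.8333)³ · 6 ≈ 136.4722.
Step 4: Compute 3A = A + A + A directly by enumerating all triples (a,b,c) ∈ A³; |3A| = 33.
Step 5: Check 33 ≤ 136.4722? Yes ✓.

K = 17/6, Plünnecke-Ruzsa bound K³|A| ≈ 136.4722, |3A| = 33, inequality holds.


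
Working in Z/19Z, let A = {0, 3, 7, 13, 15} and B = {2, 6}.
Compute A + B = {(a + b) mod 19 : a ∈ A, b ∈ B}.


Work in Z/19Z: reduce every sum a + b modulo 19.
Enumerate all 10 pairs:
a = 0: 0+2=2, 0+6=6
a = 3: 3+2=5, 3+6=9
a = 7: 7+2=9, 7+6=13
a = 13: 13+2=15, 13+6=0
a = 15: 15+2=17, 15+6=2
Distinct residues collected: {0, 2, 5, 6, 9, 13, 15, 17}
|A + B| = 8 (out of 19 total residues).

A + B = {0, 2, 5, 6, 9, 13, 15, 17}


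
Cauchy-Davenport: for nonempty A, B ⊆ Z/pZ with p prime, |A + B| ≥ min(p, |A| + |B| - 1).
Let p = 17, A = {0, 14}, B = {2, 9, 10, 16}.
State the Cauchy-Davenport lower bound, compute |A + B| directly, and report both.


Cauchy-Davenport: |A + B| ≥ min(p, |A| + |B| - 1) for A, B nonempty in Z/pZ.
|A| = 2, |B| = 4, p = 17.
CD lower bound = min(17, 2 + 4 - 1) = min(17, 5) = 5.
Compute A + B mod 17 directly:
a = 0: 0+2=2, 0+9=9, 0+10=10, 0+16=16
a = 14: 14+2=16, 14+9=6, 14+10=7, 14+16=13
A + B = {2, 6, 7, 9, 10, 13, 16}, so |A + B| = 7.
Verify: 7 ≥ 5? Yes ✓.

CD lower bound = 5, actual |A + B| = 7.


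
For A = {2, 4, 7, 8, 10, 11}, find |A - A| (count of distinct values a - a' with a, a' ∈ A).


A - A = {a - a' : a, a' ∈ A}; |A| = 6.
Bounds: 2|A|-1 ≤ |A - A| ≤ |A|² - |A| + 1, i.e. 11 ≤ |A - A| ≤ 31.
Note: 0 ∈ A - A always (from a - a). The set is symmetric: if d ∈ A - A then -d ∈ A - A.
Enumerate nonzero differences d = a - a' with a > a' (then include -d):
Positive differences: {1, 2, 3, 4, 5, 6, 7, 8, 9}
Full difference set: {0} ∪ (positive diffs) ∪ (negative diffs).
|A - A| = 1 + 2·9 = 19 (matches direct enumeration: 19).

|A - A| = 19


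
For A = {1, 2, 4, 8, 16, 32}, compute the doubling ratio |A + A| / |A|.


|A| = 6.
Compute A + A by enumerating all 36 pairs.
A + A = {2, 3, 4, 5, 6, 8, 9, 10, 12, 16, 17, 18, 20, 24, 32, 33, 34, 36, 40, 48, 64}, so |A + A| = 21.
K = |A + A| / |A| = 21/6 = 7/2 ≈ 3.5000.
Reference: AP of size 6 gives K = 11/6 ≈ 1.8333; a fully generic set of size 6 gives K ≈ 3.5000.

|A| = 6, |A + A| = 21, K = 21/6 = 7/2.


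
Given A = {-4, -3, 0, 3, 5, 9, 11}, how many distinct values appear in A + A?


A + A = {a + a' : a, a' ∈ A}; |A| = 7.
General bounds: 2|A| - 1 ≤ |A + A| ≤ |A|(|A|+1)/2, i.e. 13 ≤ |A + A| ≤ 28.
Lower bound 2|A|-1 is attained iff A is an arithmetic progression.
Enumerate sums a + a' for a ≤ a' (symmetric, so this suffices):
a = -4: -4+-4=-8, -4+-3=-7, -4+0=-4, -4+3=-1, -4+5=1, -4+9=5, -4+11=7
a = -3: -3+-3=-6, -3+0=-3, -3+3=0, -3+5=2, -3+9=6, -3+11=8
a = 0: 0+0=0, 0+3=3, 0+5=5, 0+9=9, 0+11=11
a = 3: 3+3=6, 3+5=8, 3+9=12, 3+11=14
a = 5: 5+5=10, 5+9=14, 5+11=16
a = 9: 9+9=18, 9+11=20
a = 11: 11+11=22
Distinct sums: {-8, -7, -6, -4, -3, -1, 0, 1, 2, 3, 5, 6, 7, 8, 9, 10, 11, 12, 14, 16, 18, 20, 22}
|A + A| = 23

|A + A| = 23


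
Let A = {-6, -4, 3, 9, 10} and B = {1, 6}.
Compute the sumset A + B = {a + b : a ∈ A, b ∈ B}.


A + B = {a + b : a ∈ A, b ∈ B}.
Enumerate all |A|·|B| = 5·2 = 10 pairs (a, b) and collect distinct sums.
a = -6: -6+1=-5, -6+6=0
a = -4: -4+1=-3, -4+6=2
a = 3: 3+1=4, 3+6=9
a = 9: 9+1=10, 9+6=15
a = 10: 10+1=11, 10+6=16
Collecting distinct sums: A + B = {-5, -3, 0, 2, 4, 9, 10, 11, 15, 16}
|A + B| = 10

A + B = {-5, -3, 0, 2, 4, 9, 10, 11, 15, 16}


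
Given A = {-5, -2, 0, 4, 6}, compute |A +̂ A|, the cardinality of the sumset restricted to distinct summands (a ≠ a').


Restricted sumset: A +̂ A = {a + a' : a ∈ A, a' ∈ A, a ≠ a'}.
Equivalently, take A + A and drop any sum 2a that is achievable ONLY as a + a for a ∈ A (i.e. sums representable only with equal summands).
Enumerate pairs (a, a') with a < a' (symmetric, so each unordered pair gives one sum; this covers all a ≠ a'):
  -5 + -2 = -7
  -5 + 0 = -5
  -5 + 4 = -1
  -5 + 6 = 1
  -2 + 0 = -2
  -2 + 4 = 2
  -2 + 6 = 4
  0 + 4 = 4
  0 + 6 = 6
  4 + 6 = 10
Collected distinct sums: {-7, -5, -2, -1, 1, 2, 4, 6, 10}
|A +̂ A| = 9
(Reference bound: |A +̂ A| ≥ 2|A| - 3 for |A| ≥ 2, with |A| = 5 giving ≥ 7.)

|A +̂ A| = 9


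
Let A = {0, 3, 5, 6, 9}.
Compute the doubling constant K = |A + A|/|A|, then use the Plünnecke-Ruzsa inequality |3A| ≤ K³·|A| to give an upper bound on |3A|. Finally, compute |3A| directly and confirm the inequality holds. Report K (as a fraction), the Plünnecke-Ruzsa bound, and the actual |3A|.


|A| = 5.
Step 1: Compute A + A by enumerating all 25 pairs.
A + A = {0, 3, 5, 6, 8, 9, 10, 11, 12, 14, 15, 18}, so |A + A| = 12.
Step 2: Doubling constant K = |A + A|/|A| = 12/5 = 12/5 ≈ 2.4000.
Step 3: Plünnecke-Ruzsa gives |3A| ≤ K³·|A| = (2.4000)³ · 5 ≈ 69.1200.
Step 4: Compute 3A = A + A + A directly by enumerating all triples (a,b,c) ∈ A³; |3A| = 21.
Step 5: Check 21 ≤ 69.1200? Yes ✓.

K = 12/5, Plünnecke-Ruzsa bound K³|A| ≈ 69.1200, |3A| = 21, inequality holds.
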